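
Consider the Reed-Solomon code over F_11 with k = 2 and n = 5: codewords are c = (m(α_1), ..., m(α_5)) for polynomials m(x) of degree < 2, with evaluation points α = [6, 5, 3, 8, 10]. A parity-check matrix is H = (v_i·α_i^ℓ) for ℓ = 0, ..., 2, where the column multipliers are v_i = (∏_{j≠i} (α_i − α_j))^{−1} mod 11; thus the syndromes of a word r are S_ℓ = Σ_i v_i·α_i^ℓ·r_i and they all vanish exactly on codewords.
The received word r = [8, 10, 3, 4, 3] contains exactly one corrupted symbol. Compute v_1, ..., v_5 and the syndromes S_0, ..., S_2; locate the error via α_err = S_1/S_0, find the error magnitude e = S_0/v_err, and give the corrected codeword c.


S = (5, 6, 5), error at position 5, error magnitude e = 3, c = [8, 10, 3, 4, 0].

Step 1: column multipliers v_i = (∏_{j≠i}(α_i − α_j))^{−1} mod 11.
  i = 1 (α = 6): (6−5)(6−3)(6−8)(6−10) = 1·3·(−2)·(−4) = 24 ≡ 2, so v_1 = 2^{−1} = 6 (mod 11).
  i = 2 (α = 5): (5−6)(5−3)(5−8)(5−10) = (−1)·2·(−3)·(−5) = −30 ≡ 3, so v_2 = 3^{−1} = 4 (mod 11).
  i = 3 (α = 3): (3−6)(3−5)(3−8)(3−10) = (−3)·(−2)·(−5)·(−7) = 210 ≡ 1, so v_3 = 1^{−1} = 1 (mod 11).
  i = 4 (α = 8): (8−6)(8−5)(8−3)(8−10) = 2·3·5·(−2) = −60 ≡ 6, so v_4 = 6^{−1} = 2 (mod 11).
  i = 5 (α = 10): (10−6)(10−5)(10−3)(10−8) = 4·5·7·2 = 280 ≡ 5, so v_5 = 5^{−1} = 9 (mod 11).
  v = [6, 4, 1, 2, 9].
Step 2: syndromes of r = [8, 10, 3, 4, 3] (all sums mod 11).
  S_0 = Σ v_i r_i = 6·8 + 4·10 + 1·3 + 2·4 + 9·3 = 126 ≡ 5.
  S_1 = Σ v_i α_i r_i = 6·6·8 + 4·5·10 + 1·3·3 + 2·8·4 + 9·10·3 = 831 ≡ 6.
  α_i^2 mod 11 = [3, 3, 9, 9, 1].
  S_2 = Σ v_i α_i^2 r_i = 6·3·8 + 4·3·10 + 1·9·3 + 2·9·4 + 9·1·3 = 390 ≡ 5.
  S = (5, 6, 5) ≠ 0, so r is not a codeword (an error is present).
Step 3: locate the error. For a single error e at position i, S_ℓ = v_i·e·α_i^ℓ, so α_err = S_1/S_0.
  S_0^{−1} = 5^{−1} = 9 (mod 11), so α_err = 6·9 = 54 ≡ 10 = α_5. Error position i = 5.
  Consistency check: S_2/S_1 = 5·2 = 10 ≡ 10 = α_err ✓ (single-error assumption holds).
Step 4: error magnitude e = S_0/v_5 = S_0·∏_{j≠5}(α_5 − α_j) = 5·5 = 25 ≡ 3 (mod 11).
Step 5: correct position 5: c_5 = r_5 − e = 3 − 3 ≡ 0 (mod 11). Hence c = [8, 10, 3, 4, 0].
  Check: interpolating c through the α_i gives m(x) = 9 + 9·x (degree < 2) with m(α_i) = c_i for every i, so c is indeed a codeword.


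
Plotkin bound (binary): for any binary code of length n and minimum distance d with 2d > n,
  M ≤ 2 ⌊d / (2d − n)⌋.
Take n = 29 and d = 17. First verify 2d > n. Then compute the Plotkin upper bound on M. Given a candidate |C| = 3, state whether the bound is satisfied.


Plotkin bound M ≤ 6; given |C| = 3 ≤ bound (satisfied).

Check applicability: 2d = 34, n = 29.
2d − n = 5 > 0, so Plotkin applies.
Compute d/(2d−n) = 17/5 ≈ 3.4000.
⌊d/(2d−n)⌋ = 3.
Plotkin bound: M ≤ 2·3 = 6.
Given |C| = 3, check: satisfied.
This |C| is below the Plotkin bound.


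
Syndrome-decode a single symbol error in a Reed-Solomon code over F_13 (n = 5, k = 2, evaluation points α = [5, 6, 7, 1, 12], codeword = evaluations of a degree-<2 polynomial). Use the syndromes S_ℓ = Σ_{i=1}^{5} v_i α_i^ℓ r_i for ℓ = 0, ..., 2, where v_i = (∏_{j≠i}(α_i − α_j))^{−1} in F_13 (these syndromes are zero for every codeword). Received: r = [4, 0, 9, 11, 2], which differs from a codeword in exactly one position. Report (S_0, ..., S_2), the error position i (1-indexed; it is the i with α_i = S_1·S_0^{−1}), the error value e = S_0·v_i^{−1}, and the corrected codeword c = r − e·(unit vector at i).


S = (8, 8, 8), error at position 4, error magnitude e = 4, c = [4, 0, 9, 7, 2].

Step 1: column multipliers v_i = (∏_{j≠i}(α_i − α_j))^{−1} mod 13.
  i = 1 (α = 5): (5−6)(5−7)(5−1)(5−12) = (−1)·(−2)·4·(−7) = −56 ≡ 9, so v_1 = 9^{−1} = 3 (mod 13).
  i = 2 (α = 6): (6−5)(6−7)(6−1)(6−12) = 1·(−1)·5·(−6) = 30 ≡ 4, so v_2 = 4^{−1} = 10 (mod 13).
  i = 3 (α = 7): (7−5)(7−6)(7−1)(7−12) = 2·1·6·(−5) = −60 ≡ 5, so v_3 = 5^{−1} = 8 (mod 13).
  i = 4 (α = 1): (1−5)(1−6)(1−7)(1−12) = (−4)·(−5)·(−6)·(−11) = 1320 ≡ 7, so v_4 = 7^{−1} = 2 (mod 13).
  i = 5 (α = 12): (12−5)(12−6)(12−7)(12−1) = 7·6·5·11 = 2310 ≡ 9, so v_5 = 9^{−1} = 3 (mod 13).
  v = [3, 10, 8, 2, 3].
Step 2: syndromes of r = [4, 0, 9, 11, 2] (all sums mod 13).
  S_0 = Σ v_i r_i = 3·4 + 10·0 + 8·9 + 2·11 + 3·2 = 112 ≡ 8.
  S_1 = Σ v_i α_i r_i = 3·5·4 + 10·6·0 + 8·7·9 + 2·1·11 + 3·12·2 = 658 ≡ 8.
  α_i^2 mod 13 = [12, 10, 10, 1, 1].
  S_2 = Σ v_i α_i^2 r_i = 3·12·4 + 10·10·0 + 8·10·9 + 2·1·11 + 3·1·2 = 892 ≡ 8.
  S = (8, 8, 8) ≠ 0, so r is not a codeword (an error is present).
Step 3: locate the error. For a single error e at position i, S_ℓ = v_i·e·α_i^ℓ, so α_err = S_1/S_0.
  S_0^{−1} = 8^{−1} = 5 (mod 13), so α_err = 8·5 = 40 ≡ 1 = α_4. Error position i = 4.
  Consistency check: S_2/S_1 = 8·5 = 40 ≡ 1 = α_err ✓ (single-error assumption holds).
Step 4: error magnitude e = S_0/v_4 = S_0·∏_{j≠4}(α_4 − α_j) = 8·7 = 56 ≡ 4 (mod 13).
Step 5: correct position 4: c_4 = r_4 − e = 11 − 4 ≡ 7 (mod 13). Hence c = [4, 0, 9, 7, 2].
  Check: interpolating c through the α_i gives m(x) = 11 + 9·x (degree < 2) with m(α_i) = c_i for every i, so c is indeed a codeword.


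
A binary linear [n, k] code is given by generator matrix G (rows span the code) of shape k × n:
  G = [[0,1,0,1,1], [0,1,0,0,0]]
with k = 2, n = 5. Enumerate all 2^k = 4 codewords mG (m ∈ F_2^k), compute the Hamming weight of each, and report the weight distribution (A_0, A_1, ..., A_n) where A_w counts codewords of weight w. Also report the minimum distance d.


Weight distribution: A_0 = 1, A_1 = 1, A_2 = 1, A_3 = 1. Minimum distance d = 1.

Enumerate all 2^2 = 4 messages m ∈ F_2^2.
For each, compute codeword c = mG in F_2^5, then tally its weight.
  m = 00 → c = 00000, weight = 0.
  m = 10 → c = 01011, weight = 3.
  m = 01 → c = 01000, weight = 1.
  m = 11 → c = 00011, weight = 2.
Tally weights:
  weight 0: 1 codewords.
  weight 1: 1 codewords.
  weight 2: 1 codewords.
  weight 3: 1 codewords.
Minimum distance d = smallest w > 0 with A_w > 0 = 1.
Sanity: Σ A_w = 4 = 2^2 = 4 ✓.


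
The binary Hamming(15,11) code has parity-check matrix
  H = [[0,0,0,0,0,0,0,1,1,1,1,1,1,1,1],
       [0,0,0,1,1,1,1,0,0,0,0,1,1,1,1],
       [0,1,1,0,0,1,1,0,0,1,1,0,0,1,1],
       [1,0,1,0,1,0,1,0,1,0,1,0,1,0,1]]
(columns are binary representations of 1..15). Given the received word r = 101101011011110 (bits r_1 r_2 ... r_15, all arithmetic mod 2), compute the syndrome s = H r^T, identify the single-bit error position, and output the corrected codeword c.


s = (0, 1, 0, 1)^T, error position = 5, corrected codeword c = 101111011011110

Compute s = H r^T mod 2 one row at a time:
  s_1 = 1 + 1 + 0 + 1 + 1 + 1 + 1 + 0 = 6 ≡ 0 (mod 2).
  s_2 = 1 + 0 + 1 + 0 + 1 + 1 + 1 + 0 = 5 ≡ 1 (mod 2).
  s_3 = 0 + 1 + 1 + 0 + 0 + 1 + 1 + 0 = 4 ≡ 0 (mod 2).
  s_4 = 1 + 1 + 0 + 0 + 1 + 1 + 1 + 0 = 5 ≡ 1 (mod 2).
s = (0, 1, 0, 1)^T — this equals column 5 of H (binary 0101), so error is at position 5.
Correct: flip bit 5 of r = 101101011011110 to get c = 101111011011110.


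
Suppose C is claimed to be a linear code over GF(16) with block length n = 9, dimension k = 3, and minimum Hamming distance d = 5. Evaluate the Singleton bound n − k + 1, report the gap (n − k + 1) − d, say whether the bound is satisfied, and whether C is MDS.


Singleton RHS = n − k + 1 = 7, slack = 2, bound satisfied, not MDS.

Singleton bound: d ≤ n − k + 1.
Here n = 9, k = 3, so n − k + 1 = 7.
Given d = 5, check d ≤ 7: YES.
Slack = (n − k + 1) − d = 2.
The code is NOT MDS (slack = 2 > 0).
Description: the claimed parameters are [9, 3, 5]_16; such a code would be non-MDS.


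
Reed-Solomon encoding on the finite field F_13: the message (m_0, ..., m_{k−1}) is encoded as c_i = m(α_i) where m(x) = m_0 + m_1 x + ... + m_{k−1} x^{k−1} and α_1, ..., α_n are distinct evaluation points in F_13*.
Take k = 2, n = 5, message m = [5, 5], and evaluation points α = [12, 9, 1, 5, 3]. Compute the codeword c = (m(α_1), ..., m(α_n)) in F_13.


c = [0, 11, 10, 4, 7]

Message polynomial: m(x) = 5 + 5·x (mod 13).
For each evaluation point α_i, compute m(α_i) mod 13:
  α_1 = 12: Horner steps 5 → 0, so m(12) = 0.
  α_2 = 9: Horner steps 5 → 11, so m(9) = 11.
  α_3 = 1: Horner steps 5 → 10, so m(1) = 10.
  α_4 = 5: Horner steps 5 → 4, so m(5) = 4.
  α_5 = 3: Horner steps 5 → 7, so m(3) = 7.
Codeword c = [0, 11, 10, 4, 7] ∈ F_13^5.


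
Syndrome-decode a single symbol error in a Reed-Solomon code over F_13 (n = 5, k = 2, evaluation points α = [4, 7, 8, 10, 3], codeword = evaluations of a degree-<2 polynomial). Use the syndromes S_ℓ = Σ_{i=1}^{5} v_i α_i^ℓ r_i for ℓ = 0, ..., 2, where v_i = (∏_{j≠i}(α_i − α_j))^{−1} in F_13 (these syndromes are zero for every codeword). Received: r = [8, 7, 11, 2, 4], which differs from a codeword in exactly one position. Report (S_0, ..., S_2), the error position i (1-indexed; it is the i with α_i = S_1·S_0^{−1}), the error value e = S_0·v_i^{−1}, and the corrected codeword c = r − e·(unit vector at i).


S = (7, 5, 11), error at position 4, error magnitude e = 9, c = [8, 7, 11, 6, 4].

Step 1: column multipliers v_i = (∏_{j≠i}(α_i − α_j))^{−1} mod 13.
  i = 1 (α = 4): (4−7)(4−8)(4−10)(4−3) = (−3)·(−4)·(−6)·1 = −72 ≡ 6, so v_1 = 6^{−1} = 11 (mod 13).
  i = 2 (α = 7): (7−4)(7−8)(7−10)(7−3) = 3·(−1)·(−3)·4 = 36 ≡ 10, so v_2 = 10^{−1} = 4 (mod 13).
  i = 3 (α = 8): (8−4)(8−7)(8−10)(8−3) = 4·1·(−2)·5 = −40 ≡ 12, so v_3 = 12^{−1} = 12 (mod 13).
  i = 4 (α = 10): (10−4)(10−7)(10−8)(10−3) = 6·3·2·7 = 252 ≡ 5, so v_4 = 5^{−1} = 8 (mod 13).
  i = 5 (α = 3): (3−4)(3−7)(3−8)(3−10) = (−1)·(−4)·(−5)·(−7) = 140 ≡ 10, so v_5 = 10^{−1} = 4 (mod 13).
  v = [11, 4, 12, 8, 4].
Step 2: syndromes of r = [8, 7, 11, 2, 4] (all sums mod 13).
  S_0 = Σ v_i r_i = 11·8 + 4·7 + 12·11 + 8·2 + 4·4 = 280 ≡ 7.
  S_1 = Σ v_i α_i r_i = 11·4·8 + 4·7·7 + 12·8·11 + 8·10·2 + 4·3·4 = 1812 ≡ 5.
  α_i^2 mod 13 = [3, 10, 12, 9, 9].
  S_2 = Σ v_i α_i^2 r_i = 11·3·8 + 4·10·7 + 12·12·11 + 8·9·2 + 4·9·4 = 2416 ≡ 11.
  S = (7, 5, 11) ≠ 0, so r is not a codeword (an error is present).
Step 3: locate the error. For a single error e at position i, S_ℓ = v_i·e·α_i^ℓ, so α_err = S_1/S_0.
  S_0^{−1} = 7^{−1} = 2 (mod 13), so α_err = 5·2 = 10 ≡ 10 = α_4. Error position i = 4.
  Consistency check: S_2/S_1 = 11·8 = 88 ≡ 10 = α_err ✓ (single-error assumption holds).
Step 4: error magnitude e = S_0/v_4 = S_0·∏_{j≠4}(α_4 − α_j) = 7·5 = 35 ≡ 9 (mod 13).
Step 5: correct position 4: c_4 = r_4 − e = 2 − 9 ≡ 6 (mod 13). Hence c = [8, 7, 11, 6, 4].
  Check: interpolating c through the α_i gives m(x) = 5 + 4·x (degree < 2) with m(α_i) = c_i for every i, so c is indeed a codeword.


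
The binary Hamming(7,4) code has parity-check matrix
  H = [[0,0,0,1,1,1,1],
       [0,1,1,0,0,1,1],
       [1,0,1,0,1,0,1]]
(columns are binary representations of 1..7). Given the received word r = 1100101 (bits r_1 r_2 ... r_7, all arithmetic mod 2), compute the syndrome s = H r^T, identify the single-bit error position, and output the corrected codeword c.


s = (0, 0, 1)^T, error position = 1, corrected codeword c = 0100101

Compute s = H r^T mod 2 one row at a time:
  s_1 = 0 + 1 + 0 + 1 = 2 ≡ 0 (mod 2).
  s_2 = 1 + 0 + 0 + 1 = 2 ≡ 0 (mod 2).
  s_3 = 1 + 0 + 1 + 1 = 3 ≡ 1 (mod 2).
s = (0, 0, 1)^T — this equals column 1 of H (binary 001), so error is at position 1.
Correct: flip bit 1 of r = 1100101 to get c = 0100101.


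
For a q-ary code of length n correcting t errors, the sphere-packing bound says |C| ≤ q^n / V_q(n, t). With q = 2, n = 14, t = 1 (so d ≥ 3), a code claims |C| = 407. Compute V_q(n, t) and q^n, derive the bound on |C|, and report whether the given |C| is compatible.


V_q(n, t) = 15, q^n = 16384, Hamming bound = 1092, |C| = 407 ≤ bound (satisfied).

Step 1: Compute V_q(n, t) = Σ_{j=0}^1 C(n, j) (q−1)^j.
  j = 0: C(14,0)·(1)^0 = 1·1 = 1.
  j = 1: C(14,1)·(1)^1 = 14·1 = 14.
  V_q(n, t) = 1 + 14 = 15.
Step 2: q^n = 2^14 = 16384.
Step 3: Hamming bound ⌊q^n / V_q(n,t)⌋ = ⌊16384/15⌋ = 1092.
Step 4: Compare |C| = 407 to 1092: satisfied.
The claimed |C| lies below the Hamming bound.


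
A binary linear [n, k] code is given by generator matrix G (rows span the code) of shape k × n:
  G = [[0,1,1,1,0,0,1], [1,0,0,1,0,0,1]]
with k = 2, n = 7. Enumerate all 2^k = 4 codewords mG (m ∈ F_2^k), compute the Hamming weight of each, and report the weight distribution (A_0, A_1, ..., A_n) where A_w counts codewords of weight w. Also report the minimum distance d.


Weight distribution: A_0 = 1, A_3 = 2, A_4 = 1. Minimum distance d = 3.

Enumerate all 2^2 = 4 messages m ∈ F_2^2.
For each, compute codeword c = mG in F_2^7, then tally its weight.
  m = 00 → c = 0000000, weight = 0.
  m = 10 → c = 0111001, weight = 4.
  m = 01 → c = 1001001, weight = 3.
  m = 11 → c = 1110000, weight = 3.
Tally weights:
  weight 0: 1 codewords.
  weight 3: 2 codewords.
  weight 4: 1 codewords.
Minimum distance d = smallest w > 0 with A_w > 0 = 3.
Sanity: Σ A_w = 4 = 2^2 = 4 ✓.


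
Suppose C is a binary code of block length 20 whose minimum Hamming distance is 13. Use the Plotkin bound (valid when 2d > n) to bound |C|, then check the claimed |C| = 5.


Plotkin bound M ≤ 4; given |C| = 5 > bound (violated).

Check applicability: 2d = 26, n = 20.
2d − n = 6 > 0, so Plotkin applies.
Compute d/(2d−n) = 13/6 ≈ 2.1667.
⌊d/(2d−n)⌋ = 2.
Plotkin bound: M ≤ 2·2 = 4.
Given |C| = 5, check: VIOLATED.
This |C| is above the Plotkin bound, so no binary code with n = 20, d = 13 and 5 codewords exists.


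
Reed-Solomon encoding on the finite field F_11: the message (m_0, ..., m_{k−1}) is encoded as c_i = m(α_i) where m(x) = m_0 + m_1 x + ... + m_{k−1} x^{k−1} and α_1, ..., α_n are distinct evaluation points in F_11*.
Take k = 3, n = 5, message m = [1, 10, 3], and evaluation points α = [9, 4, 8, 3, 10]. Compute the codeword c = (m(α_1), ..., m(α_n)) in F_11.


c = [4, 1, 9, 3, 5]

Message polynomial: m(x) = 1 + 10·x + 3·x^2 (mod 11).
For each evaluation point α_i, compute m(α_i) mod 11:
  α_1 = 9: Horner steps 3 → 4 → 4, so m(9) = 4.
  α_2 = 4: Horner steps 3 → 0 → 1, so m(4) = 1.
  α_3 = 8: Horner steps 3 → 1 → 9, so m(8) = 9.
  α_4 = 3: Horner steps 3 → 8 → 3, so m(3) = 3.
  α_5 = 10: Horner steps 3 → 7 → 5, so m(10) = 5.
Codeword c = [4, 1, 9, 3, 5] ∈ F_11^5.


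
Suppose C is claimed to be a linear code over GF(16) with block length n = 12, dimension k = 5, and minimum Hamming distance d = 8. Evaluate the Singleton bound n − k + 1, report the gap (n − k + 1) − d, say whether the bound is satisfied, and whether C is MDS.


Singleton RHS = n − k + 1 = 8, slack = 0, bound satisfied, MDS.

Singleton bound: d ≤ n − k + 1.
Here n = 12, k = 5, so n − k + 1 = 8.
Given d = 8, check d ≤ 8: YES.
Slack = (n − k + 1) − d = 0.
The code is MDS (slack = 0).
Description: the claimed parameters are [12, 5, 8]_16; such a code would be MDS (meets Singleton bound).


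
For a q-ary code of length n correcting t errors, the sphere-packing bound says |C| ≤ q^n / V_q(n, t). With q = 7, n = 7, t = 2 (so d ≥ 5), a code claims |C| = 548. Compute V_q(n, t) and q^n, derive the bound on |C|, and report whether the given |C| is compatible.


V_q(n, t) = 799, q^n = 823543, Hamming bound = 1030, |C| = 548 ≤ bound (satisfied).

Step 1: Compute V_q(n, t) = Σ_{j=0}^2 C(n, j) (q−1)^j.
  j = 0: C(7,0)·(6)^0 = 1·1 = 1.
  j = 1: C(7,1)·(6)^1 = 7·6 = 42.
  j = 2: C(7,2)·(6)^2 = 21·36 = 756.
  V_q(n, t) = 1 + 42 + 756 = 799.
Step 2: q^n = 7^7 = 823543.
Step 3: Hamming bound ⌊q^n / V_q(n,t)⌋ = ⌊823543/799⌋ = 1030.
Step 4: Compare |C| = 548 to 1030: satisfied.
The claimed |C| lies below the Hamming bound.


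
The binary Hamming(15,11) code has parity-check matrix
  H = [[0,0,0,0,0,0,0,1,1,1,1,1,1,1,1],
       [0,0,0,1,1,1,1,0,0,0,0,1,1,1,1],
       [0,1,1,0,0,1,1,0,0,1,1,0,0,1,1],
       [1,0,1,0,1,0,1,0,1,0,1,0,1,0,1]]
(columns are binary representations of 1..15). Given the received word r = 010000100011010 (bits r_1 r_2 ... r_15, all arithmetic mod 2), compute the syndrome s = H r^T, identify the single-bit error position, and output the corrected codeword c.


s = (1, 1, 0, 0)^T, error position = 12, corrected codeword c = 010000100010010

Compute s = H r^T mod 2 one row at a time:
  s_1 = 0 + 0 + 0 + 1 + 1 + 0 + 1 + 0 = 3 ≡ 1 (mod 2).
  s_2 = 0 + 0 + 0 + 1 + 1 + 0 + 1 + 0 = 3 ≡ 1 (mod 2).
  s_3 = 1 + 0 + 0 + 1 + 0 + 1 + 1 + 0 = 4 ≡ 0 (mod 2).
  s_4 = 0 + 0 + 0 + 1 + 0 + 1 + 0 + 0 = 2 ≡ 0 (mod 2).
s = (1, 1, 0, 0)^T — this equals column 12 of H (binary 1100), so error is at position 12.
Correct: flip bit 12 of r = 010000100011010 to get c = 010000100010010.


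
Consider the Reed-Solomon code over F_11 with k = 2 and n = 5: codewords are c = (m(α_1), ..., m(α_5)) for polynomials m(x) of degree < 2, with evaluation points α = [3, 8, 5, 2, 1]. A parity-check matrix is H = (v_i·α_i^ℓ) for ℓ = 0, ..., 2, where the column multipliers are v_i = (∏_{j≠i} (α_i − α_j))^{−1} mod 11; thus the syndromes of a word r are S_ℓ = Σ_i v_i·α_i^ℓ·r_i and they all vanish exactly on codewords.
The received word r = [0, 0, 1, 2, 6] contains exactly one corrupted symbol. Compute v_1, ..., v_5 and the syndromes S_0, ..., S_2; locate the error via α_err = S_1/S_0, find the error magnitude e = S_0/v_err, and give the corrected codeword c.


S = (10, 8, 2), error at position 1, error magnitude e = 2, c = [9, 0, 1, 2, 6].

Step 1: column multipliers v_i = (∏_{j≠i}(α_i − α_j))^{−1} mod 11.
  i = 1 (α = 3): (3−8)(3−5)(3−2)(3−1) = (−5)·(−2)·1·2 = 20 ≡ 9, so v_1 = 9^{−1} = 5 (mod 11).
  i = 2 (α = 8): (8−3)(8−5)(8−2)(8−1) = 5·3·6·7 = 630 ≡ 3, so v_2 = 3^{−1} = 4 (mod 11).
  i = 3 (α = 5): (5−3)(5−8)(5−2)(5−1) = 2·(−3)·3·4 = −72 ≡ 5, so v_3 = 5^{−1} = 9 (mod 11).
  i = 4 (α = 2): (2−3)(2−8)(2−5)(2−1) = (−1)·(−6)·(−3)·1 = −18 ≡ 4, so v_4 = 4^{−1} = 3 (mod 11).
  i = 5 (α = 1): (1−3)(1−8)(1−5)(1−2) = (−2)·(−7)·(−4)·(−1) = 56 ≡ 1, so v_5 = 1^{−1} = 1 (mod 11).
  v = [5, 4, 9, 3, 1].
Step 2: syndromes of r = [0, 0, 1, 2, 6] (all sums mod 11).
  S_0 = Σ v_i r_i = 5·0 + 4·0 + 9·1 + 3·2 + 1·6 = 21 ≡ 10.
  S_1 = Σ v_i α_i r_i = 5·3·0 + 4·8·0 + 9·5·1 + 3·2·2 + 1·1·6 = 63 ≡ 8.
  α_i^2 mod 11 = [9, 9, 3, 4, 1].
  S_2 = Σ v_i α_i^2 r_i = 5·9·0 + 4·9·0 + 9·3·1 + 3·4·2 + 1·1·6 = 57 ≡ 2.
  S = (10, 8, 2) ≠ 0, so r is not a codeword (an error is present).
Step 3: locate the error. For a single error e at position i, S_ℓ = v_i·e·α_i^ℓ, so α_err = S_1/S_0.
  S_0^{−1} = 10^{−1} = 10 (mod 11), so α_err = 8·10 = 80 ≡ 3 = α_1. Error position i = 1.
  Consistency check: S_2/S_1 = 2·7 = 14 ≡ 3 = α_err ✓ (single-error assumption holds).
Step 4: error magnitude e = S_0/v_1 = S_0·∏_{j≠1}(α_1 − α_j) = 10·9 = 90 ≡ 2 (mod 11).
Step 5: correct position 1: c_1 = r_1 − e = 0 − 2 ≡ 9 (mod 11). Hence c = [9, 0, 1, 2, 6].
  Check: interpolating c through the α_i gives m(x) = 10 + 7·x (degree < 2) with m(α_i) = c_i for every i, so c is indeed a codeword.


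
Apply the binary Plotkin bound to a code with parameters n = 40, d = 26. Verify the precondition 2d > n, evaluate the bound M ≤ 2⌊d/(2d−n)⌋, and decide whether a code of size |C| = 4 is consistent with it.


Plotkin bound M ≤ 4; given |C| = 4 ≤ bound (satisfied).

Check applicability: 2d = 52, n = 40.
2d − n = 12 > 0, so Plotkin applies.
Compute d/(2d−n) = 26/12 ≈ 2.1667.
⌊d/(2d−n)⌋ = 2.
Plotkin bound: M ≤ 2·2 = 4.
Given |C| = 4, check: satisfied.
This |C| is at the Plotkin bound.


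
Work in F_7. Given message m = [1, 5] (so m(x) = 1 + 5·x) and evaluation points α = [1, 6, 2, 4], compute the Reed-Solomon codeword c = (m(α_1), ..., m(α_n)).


c = [6, 3, 4, 0]

Message polynomial: m(x) = 1 + 5·x (mod 7).
For each evaluation point α_i, compute m(α_i) mod 7:
  α_1 = 1: Horner steps 5 → 6, so m(1) = 6.
  α_2 = 6: Horner steps 5 → 3, so m(6) = 3.
  α_3 = 2: Horner steps 5 → 4, so m(2) = 4.
  α_4 = 4: Horner steps 5 → 0, so m(4) = 0.
Codeword c = [6, 3, 4, 0] ∈ F_7^4.


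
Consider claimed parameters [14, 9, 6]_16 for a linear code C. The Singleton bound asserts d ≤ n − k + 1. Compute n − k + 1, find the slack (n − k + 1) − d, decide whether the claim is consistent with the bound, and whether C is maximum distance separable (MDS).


Singleton RHS = n − k + 1 = 6, slack = 0, bound satisfied, MDS.

Singleton bound: d ≤ n − k + 1.
Here n = 14, k = 9, so n − k + 1 = 6.
Given d = 6, check d ≤ 6: YES.
Slack = (n − k + 1) − d = 0.
The code is MDS (slack = 0).
Description: the claimed parameters are [14, 9, 6]_16; such a code would be MDS (meets Singleton bound).


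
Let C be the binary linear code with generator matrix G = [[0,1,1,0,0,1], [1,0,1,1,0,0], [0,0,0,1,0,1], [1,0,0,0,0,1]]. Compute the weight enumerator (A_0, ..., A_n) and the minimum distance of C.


Weight distribution: A_0 = 1, A_1 = 1, A_2 = 6, A_3 = 6, A_4 = 1, A_5 = 1. Minimum distance d = 1.

Enumerate all 2^4 = 16 messages m ∈ F_2^4.
For each, compute codeword c = mG in F_2^6, then tally its weight.
  m = 0000 → c = 000000, weight = 0.
  m = 1000 → c = 011001, weight = 3.
  m = 0100 → c = 101100, weight = 3.
  m = 1100 → c = 110101, weight = 4.
  m = 0010 → c = 000101, weight = 2.
  m = 1010 → c = 011100, weight = 3.
  m = 0110 → c = 101001, weight = 3.
  m = 1110 → c = 110000, weight = 2.
  m = 0001 → c = 100001, weight = 2.
  m = 1001 → c = 111000, weight = 3.
  m = 0101 → c = 001101, weight = 3.
  m = 1101 → c = 010100, weight = 2.
  m = 0011 → c = 100100, weight = 2.
  m = 1011 → c = 111101, weight = 5.
  m = 0111 → c = 001000, weight = 1.
  m = 1111 → c = 010001, weight = 2.
Tally weights:
  weight 0: 1 codewords.
  weight 1: 1 codewords.
  weight 2: 6 codewords.
  weight 3: 6 codewords.
  weight 4: 1 codewords.
  weight 5: 1 codewords.
Minimum distance d = smallest w > 0 with A_w > 0 = 1.
Sanity: Σ A_w = 16 = 2^4 = 16 ✓.


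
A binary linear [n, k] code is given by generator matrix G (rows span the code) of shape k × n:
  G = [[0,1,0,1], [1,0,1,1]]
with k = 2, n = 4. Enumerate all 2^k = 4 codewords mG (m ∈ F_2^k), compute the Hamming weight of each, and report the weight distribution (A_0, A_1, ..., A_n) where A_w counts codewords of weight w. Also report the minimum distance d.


Weight distribution: A_0 = 1, A_2 = 1, A_3 = 2. Minimum distance d = 2.

Enumerate all 2^2 = 4 messages m ∈ F_2^2.
For each, compute codeword c = mG in F_2^4, then tally its weight.
  m = 00 → c = 0000, weight = 0.
  m = 10 → c = 0101, weight = 2.
  m = 01 → c = 1011, weight = 3.
  m = 11 → c = 1110, weight = 3.
Tally weights:
  weight 0: 1 codewords.
  weight 2: 1 codewords.
  weight 3: 2 codewords.
Minimum distance d = smallest w > 0 with A_w > 0 = 2.
Sanity: Σ A_w = 4 = 2^2 = 4 ✓.


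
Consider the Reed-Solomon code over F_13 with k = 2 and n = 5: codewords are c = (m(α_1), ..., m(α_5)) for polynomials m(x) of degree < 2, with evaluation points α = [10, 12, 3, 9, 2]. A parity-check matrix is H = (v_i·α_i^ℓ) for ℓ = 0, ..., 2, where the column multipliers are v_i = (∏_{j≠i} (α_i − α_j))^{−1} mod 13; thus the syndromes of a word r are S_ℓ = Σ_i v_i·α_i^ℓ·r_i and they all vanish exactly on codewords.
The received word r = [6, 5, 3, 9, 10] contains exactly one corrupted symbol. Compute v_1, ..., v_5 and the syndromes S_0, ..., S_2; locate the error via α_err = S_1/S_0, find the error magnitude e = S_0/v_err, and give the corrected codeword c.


S = (1, 9, 3), error at position 4, error magnitude e = 9, c = [6, 5, 3, 0, 10].

Step 1: column multipliers v_i = (∏_{j≠i}(α_i − α_j))^{−1} mod 13.
  i = 1 (α = 10): (10−12)(10−3)(10−9)(10−2) = (−2)·7·1·8 = −112 ≡ 5, so v_1 = 5^{−1} = 8 (mod 13).
  i = 2 (α = 12): (12−10)(12−3)(12−9)(12−2) = 2·9·3·10 = 540 ≡ 7, so v_2 = 7^{−1} = 2 (mod 13).
  i = 3 (α = 3): (3−10)(3−12)(3−9)(3−2) = (−7)·(−9)·(−6)·1 = −378 ≡ 12, so v_3 = 12^{−1} = 12 (mod 13).
  i = 4 (α = 9): (9−10)(9−12)(9−3)(9−2) = (−1)·(−3)·6·7 = 126 ≡ 9, so v_4 = 9^{−1} = 3 (mod 13).
  i = 5 (α = 2): (2−10)(2−12)(2−3)(2−9) = (−8)·(−10)·(−1)·(−7) = 560 ≡ 1, so v_5 = 1^{−1} = 1 (mod 13).
  v = [8, 2, 12, 3, 1].
Step 2: syndromes of r = [6, 5, 3, 9, 10] (all sums mod 13).
  S_0 = Σ v_i r_i = 8·6 + 2·5 + 12·3 + 3·9 + 1·10 = 131 ≡ 1.
  S_1 = Σ v_i α_i r_i = 8·10·6 + 2·12·5 + 12·3·3 + 3·9·9 + 1·2·10 = 971 ≡ 9.
  α_i^2 mod 13 = [9, 1, 9, 3, 4].
  S_2 = Σ v_i α_i^2 r_i = 8·9·6 + 2·1·5 + 12·9·3 + 3·3·9 + 1·4·10 = 887 ≡ 3.
  S = (1, 9, 3) ≠ 0, so r is not a codeword (an error is present).
Step 3: locate the error. For a single error e at position i, S_ℓ = v_i·e·α_i^ℓ, so α_err = S_1/S_0.
  S_0^{−1} = 1^{−1} = 1 (mod 13), so α_err = 9·1 = 9 ≡ 9 = α_4. Error position i = 4.
  Consistency check: S_2/S_1 = 3·3 = 9 ≡ 9 = α_err ✓ (single-error assumption holds).
Step 4: error magnitude e = S_0/v_4 = S_0·∏_{j≠4}(α_4 − α_j) = 1·9 = 9 ≡ 9 (mod 13).
Step 5: correct position 4: c_4 = r_4 − e = 9 − 9 ≡ 0 (mod 13). Hence c = [6, 5, 3, 0, 10].
  Check: interpolating c through the α_i gives m(x) = 11 + 6·x (degree < 2) with m(α_i) = c_i for every i, so c is indeed a codeword.


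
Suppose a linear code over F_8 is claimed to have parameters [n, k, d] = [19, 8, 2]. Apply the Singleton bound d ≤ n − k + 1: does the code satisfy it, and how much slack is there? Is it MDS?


Singleton RHS = n − k + 1 = 12, slack = 10, bound satisfied, not MDS.

Singleton bound: d ≤ n − k + 1.
Here n = 19, k = 8, so n − k + 1 = 12.
Given d = 2, check d ≤ 12: YES.
Slack = (n − k + 1) − d = 10.
The code is NOT MDS (slack = 10 > 0).
Description: the claimed parameters are [19, 8, 2]_8; such a code would be non-MDS.


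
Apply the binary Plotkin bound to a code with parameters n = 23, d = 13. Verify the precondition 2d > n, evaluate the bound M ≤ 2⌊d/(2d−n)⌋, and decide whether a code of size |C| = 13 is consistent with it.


Plotkin bound M ≤ 8; given |C| = 13 > bound (violated).

Check applicability: 2d = 26, n = 23.
2d − n = 3 > 0, so Plotkin applies.
Compute d/(2d−n) = 13/3 ≈ 4.3333.
⌊d/(2d−n)⌋ = 4.
Plotkin bound: M ≤ 2·4 = 8.
Given |C| = 13, check: VIOLATED.
This |C| is above the Plotkin bound, so no binary code with n = 23, d = 13 and 13 codewords exists.


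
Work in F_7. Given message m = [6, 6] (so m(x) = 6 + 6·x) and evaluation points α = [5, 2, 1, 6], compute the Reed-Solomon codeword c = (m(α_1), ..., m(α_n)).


c = [1, 4, 5, 0]

Message polynomial: m(x) = 6 + 6·x (mod 7).
For each evaluation point α_i, compute m(α_i) mod 7:
  α_1 = 5: Horner steps 6 → 1, so m(5) = 1.
  α_2 = 2: Horner steps 6 → 4, so m(2) = 4.
  α_3 = 1: Horner steps 6 → 5, so m(1) = 5.
  α_4 = 6: Horner steps 6 → 0, so m(6) = 0.
Codeword c = [1, 4, 5, 0] ∈ F_7^4.


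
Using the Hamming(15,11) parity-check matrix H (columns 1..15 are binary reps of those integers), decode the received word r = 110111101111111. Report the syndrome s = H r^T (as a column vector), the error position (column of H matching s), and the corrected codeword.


s = (1, 0, 1, 1)^T, error position = 11, corrected codeword c = 110111101101111

Compute s = H r^T mod 2 one row at a time:
  s_1 = 0 + 1 + 1 + 1 + 1 + 1 + 1 + 1 = 7 ≡ 1 (mod 2).
  s_2 = 1 + 1 + 1 + 1 + 1 + 1 + 1 + 1 = 8 ≡ 0 (mod 2).
  s_3 = 1 + 0 + 1 + 1 + 1 + 1 + 1 + 1 = 7 ≡ 1 (mod 2).
  s_4 = 1 + 0 + 1 + 1 + 1 + 1 + 1 + 1 = 7 ≡ 1 (mod 2).
s = (1, 0, 1, 1)^T — this equals column 11 of H (binary 1011), so error is at position 11.
Correct: flip bit 11 of r = 110111101111111 to get c = 110111101101111.


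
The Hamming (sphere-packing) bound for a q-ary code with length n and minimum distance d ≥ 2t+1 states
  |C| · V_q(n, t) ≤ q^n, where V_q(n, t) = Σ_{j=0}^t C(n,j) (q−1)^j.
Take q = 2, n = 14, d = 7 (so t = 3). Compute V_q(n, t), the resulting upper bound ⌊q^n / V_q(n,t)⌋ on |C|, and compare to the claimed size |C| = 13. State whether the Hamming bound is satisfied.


V_q(n, t) = 470, q^n = 16384, Hamming bound = 34, |C| = 13 ≤ bound (satisfied).

Step 1: Compute V_q(n, t) = Σ_{j=0}^3 C(n, j) (q−1)^j.
  j = 0: C(14,0)·(1)^0 = 1·1 = 1.
  j = 1: C(14,1)·(1)^1 = 14·1 = 14.
  j = 2: C(14,2)·(1)^2 = 91·1 = 91.
  j = 3: C(14,3)·(1)^3 = 364·1 = 364.
  V_q(n, t) = 1 + 14 + 91 + 364 = 470.
Step 2: q^n = 2^14 = 16384.
Step 3: Hamming bound ⌊q^n / V_q(n,t)⌋ = ⌊16384/470⌋ = 34.
Step 4: Compare |C| = 13 to 34: satisfied.
The claimed |C| lies below the Hamming bound.


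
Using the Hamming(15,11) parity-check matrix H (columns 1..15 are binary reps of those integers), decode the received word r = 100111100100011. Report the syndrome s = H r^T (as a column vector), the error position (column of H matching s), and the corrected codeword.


s = (1, 0, 1, 0)^T, error position = 10, corrected codeword c = 100111100000011

Compute s = H r^T mod 2 one row at a time:
  s_1 = 0 + 0 + 1 + 0 + 0 + 0 + 1 + 1 = 3 ≡ 1 (mod 2).
  s_2 = 1 + 1 + 1 + 1 + 0 + 0 + 1 + 1 = 6 ≡ 0 (mod 2).
  s_3 = 0 + 0 + 1 + 1 + 1 + 0 + 1 + 1 = 5 ≡ 1 (mod 2).
  s_4 = 1 + 0 + 1 + 1 + 0 + 0 + 0 + 1 = 4 ≡ 0 (mod 2).
s = (1, 0, 1, 0)^T — this equals column 10 of H (binary 1010), so error is at position 10.
Correct: flip bit 10 of r = 100111100100011 to get c = 100111100000011.


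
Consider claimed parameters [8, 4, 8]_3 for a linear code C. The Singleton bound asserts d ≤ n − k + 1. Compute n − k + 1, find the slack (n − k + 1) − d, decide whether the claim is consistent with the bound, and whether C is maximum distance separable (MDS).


Singleton RHS = n − k + 1 = 5, slack = -3, bound violated (no such code; not MDS).

Singleton bound: d ≤ n − k + 1.
Here n = 8, k = 4, so n − k + 1 = 5.
Given d = 8, check d ≤ 5: NO.
Slack = (n − k + 1) − d = -3.
The slack is negative: d = 8 exceeds n − k + 1 = 5 by 3, so the Singleton bound is violated and no linear [8, 4, 8]_3 code can exist. In particular it is not MDS (MDS requires d = n − k + 1 exactly).
Description: the claimed parameters are [8, 4, 8]_3; such a code would be impossible (violates the Singleton bound).


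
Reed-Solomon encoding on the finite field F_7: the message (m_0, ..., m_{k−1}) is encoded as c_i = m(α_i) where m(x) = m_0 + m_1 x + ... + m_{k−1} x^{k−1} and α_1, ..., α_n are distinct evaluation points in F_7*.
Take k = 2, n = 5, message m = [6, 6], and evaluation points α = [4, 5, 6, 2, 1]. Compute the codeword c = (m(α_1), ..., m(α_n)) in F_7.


c = [2, 1, 0, 4, 5]

Message polynomial: m(x) = 6 + 6·x (mod 7).
For each evaluation point α_i, compute m(α_i) mod 7:
  α_1 = 4: Horner steps 6 → 2, so m(4) = 2.
  α_2 = 5: Horner steps 6 → 1, so m(5) = 1.
  α_3 = 6: Horner steps 6 → 0, so m(6) = 0.
  α_4 = 2: Horner steps 6 → 4, so m(2) = 4.
  α_5 = 1: Horner steps 6 → 5, so m(1) = 5.
Codeword c = [2, 1, 0, 4, 5] ∈ F_7^5.


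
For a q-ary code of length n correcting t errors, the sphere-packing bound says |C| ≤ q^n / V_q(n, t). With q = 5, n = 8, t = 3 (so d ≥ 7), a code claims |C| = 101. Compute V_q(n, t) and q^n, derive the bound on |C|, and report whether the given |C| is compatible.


V_q(n, t) = 4065, q^n = 390625, Hamming bound = 96, |C| = 101 > bound (violated).

Step 1: Compute V_q(n, t) = Σ_{j=0}^3 C(n, j) (q−1)^j.
  j = 0: C(8,0)·(4)^0 = 1·1 = 1.
  j = 1: C(8,1)·(4)^1 = 8·4 = 32.
  j = 2: C(8,2)·(4)^2 = 28·16 = 448.
  j = 3: C(8,3)·(4)^3 = 56·64 = 3584.
  V_q(n, t) = 1 + 32 + 448 + 3584 = 4065.
Step 2: q^n = 5^8 = 390625.
Step 3: Hamming bound ⌊q^n / V_q(n,t)⌋ = ⌊390625/4065⌋ = 96.
Step 4: Compare |C| = 101 to 96: violated.
The claimed |C| lies above the Hamming bound, so no 5-ary code of length 8 with d ≥ 7 can have 101 codewords.


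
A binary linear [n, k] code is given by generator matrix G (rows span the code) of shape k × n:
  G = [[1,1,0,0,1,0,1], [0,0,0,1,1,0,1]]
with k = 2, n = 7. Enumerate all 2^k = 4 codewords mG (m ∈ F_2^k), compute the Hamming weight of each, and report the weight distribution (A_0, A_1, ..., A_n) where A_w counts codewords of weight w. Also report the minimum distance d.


Weight distribution: A_0 = 1, A_3 = 2, A_4 = 1. Minimum distance d = 3.

Enumerate all 2^2 = 4 messages m ∈ F_2^2.
For each, compute codeword c = mG in F_2^7, then tally its weight.
  m = 00 → c = 0000000, weight = 0.
  m = 10 → c = 1100101, weight = 4.
  m = 01 → c = 0001101, weight = 3.
  m = 11 → c = 1101000, weight = 3.
Tally weights:
  weight 0: 1 codewords.
  weight 3: 2 codewords.
  weight 4: 1 codewords.
Minimum distance d = smallest w > 0 with A_w > 0 = 3.
Sanity: Σ A_w = 4 = 2^2 = 4 ✓.


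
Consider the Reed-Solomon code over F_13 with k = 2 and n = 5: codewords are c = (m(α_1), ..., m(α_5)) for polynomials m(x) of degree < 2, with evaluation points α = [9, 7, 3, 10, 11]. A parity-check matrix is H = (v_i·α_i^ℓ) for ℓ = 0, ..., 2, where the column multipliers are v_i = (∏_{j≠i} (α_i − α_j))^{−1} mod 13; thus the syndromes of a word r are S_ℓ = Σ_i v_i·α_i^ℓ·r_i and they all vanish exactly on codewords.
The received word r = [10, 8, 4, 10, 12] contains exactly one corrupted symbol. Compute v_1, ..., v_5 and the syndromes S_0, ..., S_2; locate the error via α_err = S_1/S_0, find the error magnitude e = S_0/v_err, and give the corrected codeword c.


S = (5, 11, 6), error at position 4, error magnitude e = 12, c = [10, 8, 4, 11, 12].

Step 1: column multipliers v_i = (∏_{j≠i}(α_i − α_j))^{−1} mod 13.
  i = 1 (α = 9): (9−7)(9−3)(9−10)(9−11) = 2·6·(−1)·(−2) = 24 ≡ 11, so v_1 = 11^{−1} = 6 (mod 13).
  i = 2 (α = 7): (7−9)(7−3)(7−10)(7−11) = (−2)·4·(−3)·(−4) = −96 ≡ 8, so v_2 = 8^{−1} = 5 (mod 13).
  i = 3 (α = 3): (3−9)(3−7)(3−10)(3−11) = (−6)·(−4)·(−7)·(−8) = 1344 ≡ 5, so v_3 = 5^{−1} = 8 (mod 13).
  i = 4 (α = 10): (10−9)(10−7)(10−3)(10−11) = 1·3·7·(−1) = −21 ≡ 5, so v_4 = 5^{−1} = 8 (mod 13).
  i = 5 (α = 11): (11−9)(11−7)(11−3)(11−10) = 2·4·8·1 = 64 ≡ 12, so v_5 = 12^{−1} = 12 (mod 13).
  v = [6, 5, 8, 8, 12].
Step 2: syndromes of r = [10, 8, 4, 10, 12] (all sums mod 13).
  S_0 = Σ v_i r_i = 6·10 + 5·8 + 8·4 + 8·10 + 12·12 = 356 ≡ 5.
  S_1 = Σ v_i α_i r_i = 6·9·10 + 5·7·8 + 8·3·4 + 8·10·10 + 12·11·12 = 3300 ≡ 11.
  α_i^2 mod 13 = [3, 10, 9, 9, 4].
  S_2 = Σ v_i α_i^2 r_i = 6·3·10 + 5·10·8 + 8·9·4 + 8·9·10 + 12·4·12 = 2164 ≡ 6.
  S = (5, 11, 6) ≠ 0, so r is not a codeword (an error is present).
Step 3: locate the error. For a single error e at position i, S_ℓ = v_i·e·α_i^ℓ, so α_err = S_1/S_0.
  S_0^{−1} = 5^{−1} = 8 (mod 13), so α_err = 11·8 = 88 ≡ 10 = α_4. Error position i = 4.
  Consistency check: S_2/S_1 = 6·6 = 36 ≡ 10 = α_err ✓ (single-error assumption holds).
Step 4: error magnitude e = S_0/v_4 = S_0·∏_{j≠4}(α_4 − α_j) = 5·5 = 25 ≡ 12 (mod 13).
Step 5: correct position 4: c_4 = r_4 − e = 10 − 12 ≡ 11 (mod 13). Hence c = [10, 8, 4, 11, 12].
  Check: interpolating c through the α_i gives m(x) = 1 + 1·x (degree < 2) with m(α_i) = c_i for every i, so c is indeed a codeword.


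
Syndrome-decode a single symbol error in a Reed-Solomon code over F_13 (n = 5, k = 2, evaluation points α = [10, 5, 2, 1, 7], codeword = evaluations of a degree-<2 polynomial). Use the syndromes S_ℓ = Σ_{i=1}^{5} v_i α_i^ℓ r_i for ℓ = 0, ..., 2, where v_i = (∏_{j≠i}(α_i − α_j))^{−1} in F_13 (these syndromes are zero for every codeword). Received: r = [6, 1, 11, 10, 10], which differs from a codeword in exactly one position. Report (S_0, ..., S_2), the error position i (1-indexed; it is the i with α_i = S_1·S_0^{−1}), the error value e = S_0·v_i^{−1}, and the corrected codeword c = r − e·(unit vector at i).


S = (10, 5, 9), error at position 5, error magnitude e = 7, c = [6, 1, 11, 10, 3].

Step 1: column multipliers v_i = (∏_{j≠i}(α_i − α_j))^{−1} mod 13.
  i = 1 (α = 10): (10−5)(10−2)(10−1)(10−7) = 5·8·9·3 = 1080 ≡ 1, so v_1 = 1^{−1} = 1 (mod 13).
  i = 2 (α = 5): (5−10)(5−2)(5−1)(5−7) = (−5)·3·4·(−2) = 120 ≡ 3, so v_2 = 3^{−1} = 9 (mod 13).
  i = 3 (α = 2): (2−10)(2−5)(2−1)(2−7) = (−8)·(−3)·1·(−5) = −120 ≡ 10, so v_3 = 10^{−1} = 4 (mod 13).
  i = 4 (α = 1): (1−10)(1−5)(1−2)(1−7) = (−9)·(−4)·(−1)·(−6) = 216 ≡ 8, so v_4 = 8^{−1} = 5 (mod 13).
  i = 5 (α = 7): (7−10)(7−5)(7−2)(7−1) = (−3)·2·5·6 = −180 ≡ 2, so v_5 = 2^{−1} = 7 (mod 13).
  v = [1, 9, 4, 5, 7].
Step 2: syndromes of r = [6, 1, 11, 10, 10] (all sums mod 13).
  S_0 = Σ v_i r_i = 1·6 + 9·1 + 4·11 + 5·10 + 7·10 = 179 ≡ 10.
  S_1 = Σ v_i α_i r_i = 1·10·6 + 9·5·1 + 4·2·11 + 5·1·10 + 7·7·10 = 733 ≡ 5.
  α_i^2 mod 13 = [9, 12, 4, 1, 10].
  S_2 = Σ v_i α_i^2 r_i = 1·9·6 + 9·12·1 + 4·4·11 + 5·1·10 + 7·10·10 = 1088 ≡ 9.
  S = (10, 5, 9) ≠ 0, so r is not a codeword (an error is present).
Step 3: locate the error. For a single error e at position i, S_ℓ = v_i·e·α_i^ℓ, so α_err = S_1/S_0.
  S_0^{−1} = 10^{−1} = 4 (mod 13), so α_err = 5·4 = 20 ≡ 7 = α_5. Error position i = 5.
  Consistency check: S_2/S_1 = 9·8 = 72 ≡ 7 = α_err ✓ (single-error assumption holds).
Step 4: error magnitude e = S_0/v_5 = S_0·∏_{j≠5}(α_5 − α_j) = 10·2 = 20 ≡ 7 (mod 13).
Step 5: correct position 5: c_5 = r_5 − e = 10 − 7 ≡ 3 (mod 13). Hence c = [6, 1, 11, 10, 3].
  Check: interpolating c through the α_i gives m(x) = 9 + 1·x (degree < 2) with m(α_i) = c_i for every i, so c is indeed a codeword.


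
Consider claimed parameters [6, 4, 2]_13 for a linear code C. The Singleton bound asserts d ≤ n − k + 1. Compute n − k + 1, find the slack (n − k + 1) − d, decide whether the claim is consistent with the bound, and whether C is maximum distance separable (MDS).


Singleton RHS = n − k + 1 = 3, slack = 1, bound satisfied, not MDS.

Singleton bound: d ≤ n − k + 1.
Here n = 6, k = 4, so n − k + 1 = 3.
Given d = 2, check d ≤ 3: YES.
Slack = (n − k + 1) − d = 1.
The code is NOT MDS (slack = 1 > 0).
Description: the claimed parameters are [6, 4, 2]_13; such a code would be non-MDS.


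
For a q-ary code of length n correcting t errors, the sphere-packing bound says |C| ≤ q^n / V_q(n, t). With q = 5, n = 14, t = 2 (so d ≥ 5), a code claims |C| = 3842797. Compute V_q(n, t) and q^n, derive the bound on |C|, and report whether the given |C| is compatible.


V_q(n, t) = 1513, q^n = 6103515625, Hamming bound = 4034048, |C| = 3842797 ≤ bound (satisfied).

Step 1: Compute V_q(n, t) = Σ_{j=0}^2 C(n, j) (q−1)^j.
  j = 0: C(14,0)·(4)^0 = 1·1 = 1.
  j = 1: C(14,1)·(4)^1 = 14·4 = 56.
  j = 2: C(14,2)·(4)^2 = 91·16 = 1456.
  V_q(n, t) = 1 + 56 + 1456 = 1513.
Step 2: q^n = 5^14 = 6103515625.
Step 3: Hamming bound ⌊q^n / V_q(n,t)⌋ = ⌊6103515625/1513⌋ = 4034048.
Step 4: Compare |C| = 3842797 to 4034048: satisfied.
The claimed |C| lies below the Hamming bound.


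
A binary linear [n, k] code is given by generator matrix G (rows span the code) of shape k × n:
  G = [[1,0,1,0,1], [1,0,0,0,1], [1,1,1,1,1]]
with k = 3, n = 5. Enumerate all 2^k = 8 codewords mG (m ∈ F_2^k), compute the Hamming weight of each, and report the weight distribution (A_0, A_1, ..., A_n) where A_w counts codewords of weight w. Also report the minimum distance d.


Weight distribution: A_0 = 1, A_1 = 1, A_2 = 2, A_3 = 2, A_4 = 1, A_5 = 1. Minimum distance d = 1.

Enumerate all 2^3 = 8 messages m ∈ F_2^3.
For each, compute codeword c = mG in F_2^5, then tally its weight.
  m = 000 → c = 00000, weight = 0.
  m = 100 → c = 10101, weight = 3.
  m = 010 → c = 10001, weight = 2.
  m = 110 → c = 00100, weight = 1.
  m = 001 → c = 11111, weight = 5.
  m = 101 → c = 01010, weight = 2.
  m = 011 → c = 01110, weight = 3.
  m = 111 → c = 11011, weight = 4.
Tally weights:
  weight 0: 1 codewords.
  weight 1: 1 codewords.
  weight 2: 2 codewords.
  weight 3: 2 codewords.
  weight 4: 1 codewords.
  weight 5: 1 codewords.
Minimum distance d = smallest w > 0 with A_w > 0 = 1.
Sanity: Σ A_w = 8 = 2^3 = 8 ✓.
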